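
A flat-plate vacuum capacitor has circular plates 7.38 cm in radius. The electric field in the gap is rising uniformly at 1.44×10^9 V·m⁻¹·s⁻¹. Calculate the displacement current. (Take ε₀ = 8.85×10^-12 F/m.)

The displacement current is ε₀ times dΦ_E/dt = ε₀ A dE/dt = (8.85×10^-12)(0.01711)(1.44×10^9) = 2.18×10^-4 A.

2.18×10^-4 A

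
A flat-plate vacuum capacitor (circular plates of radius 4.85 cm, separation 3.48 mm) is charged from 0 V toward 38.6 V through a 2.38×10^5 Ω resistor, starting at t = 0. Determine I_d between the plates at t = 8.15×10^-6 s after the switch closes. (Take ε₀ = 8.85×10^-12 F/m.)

2.62×10^-5 A

C = ε₀A/d = (8.85×10^-12)(7.390×10^-3)/(3.48×10^-3) = 1.879×10^-11 F, so τ = RC = 4.472×10^-6 s.
The conduction current is I(t) = (V₀/R) e^(−t/τ), and the displacement current between the plates equals it.
t/τ = 1.822; I_d = (38.6/2.38×10^5) · e^(−1.822) = (1.622×10^-4)(0.1617) = 2.62×10^-5 A.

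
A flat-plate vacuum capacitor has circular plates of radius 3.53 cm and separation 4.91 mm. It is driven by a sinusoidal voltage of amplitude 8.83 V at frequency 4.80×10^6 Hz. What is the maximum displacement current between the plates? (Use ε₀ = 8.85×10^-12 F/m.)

(dE/dt)_max = V₀ω/d = 5.424×10^10 V/(m·s); ω = 2πf = 3.016×10^7 rad/s.
I_d,max = ε₀ A (dE/dt)_max = (8.85×10^-12)(3.915×10^-3)(5.424×10^10) = 1.88×10^-3 A.

1.88×10^-3 A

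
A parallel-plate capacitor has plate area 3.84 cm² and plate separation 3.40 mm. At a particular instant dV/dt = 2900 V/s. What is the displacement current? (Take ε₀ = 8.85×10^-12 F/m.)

E = V/d so dE/dt = (dV/dt)/d = 8.529×10^5 V/(m·s), and I_d = ε₀ A dE/dt = (8.85×10^-12)(3.84×10^-4)(8.529×10^5) = 2.90×10^-9 A.

2.90×10^-9 A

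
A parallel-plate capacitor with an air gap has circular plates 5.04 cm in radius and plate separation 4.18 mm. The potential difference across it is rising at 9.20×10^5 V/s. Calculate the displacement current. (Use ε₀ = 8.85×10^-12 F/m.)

1.55×10^-5 A

The displacement current equals the charging current C dV/dt. With C = ε₀A/d = (8.85×10^-12)(7.980×10^-3)/(4.18×10^-3) = 1.690×10^-11 F, I_d = (1.690×10^-11)(9.20×10^5) = 1.55×10^-5 A.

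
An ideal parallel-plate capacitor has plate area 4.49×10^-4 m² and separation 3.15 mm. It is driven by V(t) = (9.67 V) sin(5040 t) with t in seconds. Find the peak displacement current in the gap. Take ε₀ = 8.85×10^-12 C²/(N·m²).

(dE/dt)_max = V₀ω/d = 1.547×10^7 V/(m·s); ω = 5040 rad/s.
I_d,max = ε₀ A (dE/dt)_max = (8.85×10^-12)(4.49×10^-4)(1.547×10^7) = 6.15×10^-8 A.

6.15×10^-8 A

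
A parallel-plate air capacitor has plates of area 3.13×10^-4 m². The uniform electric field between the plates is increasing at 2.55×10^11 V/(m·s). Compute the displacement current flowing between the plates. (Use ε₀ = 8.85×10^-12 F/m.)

7.06×10^-4 A

The displacement current is ε₀ times dΦ_E/dt = ε₀ A dE/dt = (8.85×10^-12)(3.13×10^-4)(2.55×10^11) = 7.06×10^-4 A.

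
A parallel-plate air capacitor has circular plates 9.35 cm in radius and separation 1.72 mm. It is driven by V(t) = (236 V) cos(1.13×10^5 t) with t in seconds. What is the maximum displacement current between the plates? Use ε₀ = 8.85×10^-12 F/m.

3.77×10^-3 A

(dE/dt)_max = V₀ω/d = 1.550×10^10 V/(m·s); ω = 1.13×10^5 rad/s.
I_d,max = ε₀ A (dE/dt)_max = (8.85×10^-12)(0.02746)(1.550×10^10) = 3.77×10^-3 A.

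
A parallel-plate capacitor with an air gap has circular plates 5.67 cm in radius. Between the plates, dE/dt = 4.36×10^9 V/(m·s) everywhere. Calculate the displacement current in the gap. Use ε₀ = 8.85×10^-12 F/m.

With a uniform field, Φ_E = EA, so I_d = ε₀ A dE/dt = 3.90×10^-4 A.

3.90×10^-4 A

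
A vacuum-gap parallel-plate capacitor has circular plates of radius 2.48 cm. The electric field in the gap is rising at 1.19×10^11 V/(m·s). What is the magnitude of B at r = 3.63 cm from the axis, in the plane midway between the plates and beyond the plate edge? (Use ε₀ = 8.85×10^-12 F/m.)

1.12×10^-8 T

I_d = ε₀ dΦ_E/dt = ε₀ πR² (dE/dt) = (8.85×10^-12)(1.932×10^-3)(1.19×10^11) = 2.035×10^-3 A through the full plate area.
With r > R the enclosed displacement current is the full I_d; B = μ₀ I_d / (2πr) = 1.12×10^-8 T.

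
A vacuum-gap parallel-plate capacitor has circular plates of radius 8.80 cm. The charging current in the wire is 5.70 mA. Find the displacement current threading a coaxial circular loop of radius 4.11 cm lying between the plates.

1.24×10^-3 A

By continuity the displacement current in the gap matches the conduction current: I_d = 5.70×10^-3 A.
The field is uniform, so I_d,enc = I_d (r/R)² = (5.70×10^-3)(4.11/8.80)² = 1.24×10^-3 A.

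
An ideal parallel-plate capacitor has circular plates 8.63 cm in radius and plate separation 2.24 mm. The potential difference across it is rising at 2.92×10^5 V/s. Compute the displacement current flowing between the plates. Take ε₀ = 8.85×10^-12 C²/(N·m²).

The field between the plates is E = V/d, so dE/dt = (2.92×10^5)/(2.24×10^-3 m) = 1.304×10^8 V/(m·s).
I_d = ε₀ A (dE/dt) = (8.85×10^-12)(0.02340)(1.304×10^8) = 2.70×10^-5 A.

2.70×10^-5 A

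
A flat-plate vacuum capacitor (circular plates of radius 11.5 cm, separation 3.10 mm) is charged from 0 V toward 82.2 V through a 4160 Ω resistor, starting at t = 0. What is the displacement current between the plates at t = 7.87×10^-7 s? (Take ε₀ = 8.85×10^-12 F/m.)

C = ε₀A/d = (8.85×10^-12)(0.04155)/(3.10×10^-3) = 1.186×10^-10 F, so τ = RC = 4.934×10^-7 s.
The conduction current is I(t) = (V₀/R) e^(−t/τ), and the displacement current between the plates equals it.
t/τ = 1.595; I_d = (82.2/4160) · e^(−1.595) = (0.01976)(0.2029) = 4.01×10^-3 A.

4.01×10^-3 A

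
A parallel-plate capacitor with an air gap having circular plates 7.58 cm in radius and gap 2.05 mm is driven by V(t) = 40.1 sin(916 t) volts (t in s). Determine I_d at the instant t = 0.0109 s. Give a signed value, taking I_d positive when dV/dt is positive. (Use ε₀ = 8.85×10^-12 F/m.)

dV/dt = (40.1)(916)·cos(9.9844) = -3.113×10^4 V/s.
I_d = C dV/dt with C = ε₀A/d = (8.85×10^-12)(0.01805)/(2.05×10^-3) = 7.792×10^-11 F, so I_d = (7.792×10^-11)(-3.113×10^4) = -2.43×10^-6 A.

-2.43×10^-6 A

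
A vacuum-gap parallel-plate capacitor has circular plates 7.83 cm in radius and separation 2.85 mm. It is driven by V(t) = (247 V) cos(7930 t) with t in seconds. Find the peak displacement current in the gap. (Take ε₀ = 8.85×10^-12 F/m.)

1.17×10^-4 A

The displacement current equals the conduction current C dV/dt, which peaks at C V₀ ω.
With C = ε₀A/d = (8.85×10^-12)(0.01926)/(2.85×10^-3) = 5.981×10^-11 F and ω = 7930 rad/s, I_d,max = (5.981×10^-11)(247)(7930) = 1.17×10^-4 A.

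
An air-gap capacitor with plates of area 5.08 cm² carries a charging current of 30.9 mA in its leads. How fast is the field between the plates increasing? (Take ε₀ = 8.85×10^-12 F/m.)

By continuity, I_d in the gap equals the 30.9 mA flowing in the wire.
Since I_d = ε₀ A dE/dt, dE/dt = I_d/(ε₀A) = (0.0309)/((8.85×10^-12)(5.08×10^-4)) = 6.87×10^12 V/(m·s).

6.87×10^12 V/(m·s)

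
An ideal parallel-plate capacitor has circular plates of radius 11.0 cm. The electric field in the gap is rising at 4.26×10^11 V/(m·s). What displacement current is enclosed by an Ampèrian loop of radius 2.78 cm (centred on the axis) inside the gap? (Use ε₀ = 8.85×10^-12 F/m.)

9.15×10^-3 A

Total displacement current: I_d = ε₀(πR²)(dE/dt) = (8.85×10^-12)(0.03801)(4.26×10^11) = 0.1433 A.
Through an area πr² the displacement current is I_d·(πr²/πR²) = I_d (r/R)² = 9.15×10^-3 A.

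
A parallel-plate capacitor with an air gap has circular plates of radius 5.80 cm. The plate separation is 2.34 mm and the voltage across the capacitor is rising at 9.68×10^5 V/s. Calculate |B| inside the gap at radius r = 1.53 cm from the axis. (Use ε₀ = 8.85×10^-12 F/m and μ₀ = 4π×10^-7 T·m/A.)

With E = V/d, dE/dt = 4.137×10^8 V/(m·s) and πR² = 0.01057 m², giving I_d = ε₀ πR² dE/dt = 3.870×10^-5 A.
∮B·dl = μ₀ I_d,enc with I_d,enc = I_d r²/R² = 2.693×10^-6 A; so B = μ₀ I_d,enc/(2πr) = 3.52×10^-11 T.

3.52×10^-11 T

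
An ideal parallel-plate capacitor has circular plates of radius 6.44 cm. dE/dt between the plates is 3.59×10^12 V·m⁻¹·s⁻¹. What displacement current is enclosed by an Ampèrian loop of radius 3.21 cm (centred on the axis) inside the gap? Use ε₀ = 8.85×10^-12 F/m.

Total displacement current: I_d = ε₀(πR²)(dE/dt) = (8.85×10^-12)(0.01303)(3.59×10^12) = 0.4140 A.
The field is uniform, so I_d,enc = I_d (r/R)² = (0.4140)(3.21/6.44)² = 0.103 A.

0.103 A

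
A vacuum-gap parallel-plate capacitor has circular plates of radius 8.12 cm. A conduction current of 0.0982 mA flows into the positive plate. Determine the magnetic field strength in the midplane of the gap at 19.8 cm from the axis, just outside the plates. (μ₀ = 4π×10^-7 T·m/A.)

No conduction current crosses the gap, so I_d there equals the 9.82×10^-5 A in the leads.
With r > R the enclosed displacement current is the full I_d; B = μ₀ I_d / (2πr) = 9.92×10^-11 T.

9.92×10^-11 T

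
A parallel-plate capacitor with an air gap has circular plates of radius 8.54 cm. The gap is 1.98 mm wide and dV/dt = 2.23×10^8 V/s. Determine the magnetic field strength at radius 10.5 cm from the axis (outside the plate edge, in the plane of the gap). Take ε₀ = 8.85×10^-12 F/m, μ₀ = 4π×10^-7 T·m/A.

4.35×10^-8 T

dE/dt = (dV/dt)/d = 1.126×10^11 V/(m·s); I_d = ε₀(πR²)(dE/dt) = (8.85×10^-12)(0.02291)(1.126×10^11) = 0.02283 A.
For r ≥ R the full I_d is enclosed: B = μ₀ I_d/(2πr) = (4π×10^-7)(0.02283)/(2π·0.105) = 4.35×10^-8 T.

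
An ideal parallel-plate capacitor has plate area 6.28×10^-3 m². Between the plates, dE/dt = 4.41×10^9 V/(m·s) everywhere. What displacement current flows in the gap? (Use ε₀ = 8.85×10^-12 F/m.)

I_d = ε₀ A (dE/dt) = (8.85×10^-12)(6.28×10^-3 m²)(4.41×10^9) = 2.45×10^-4 A.

2.45×10^-4 A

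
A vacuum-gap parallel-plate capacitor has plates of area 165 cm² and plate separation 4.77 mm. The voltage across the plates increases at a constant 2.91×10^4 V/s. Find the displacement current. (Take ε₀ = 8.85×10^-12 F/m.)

8.91×10^-7 A

The field between the plates is E = V/d, so dE/dt = (2.91×10^4)/(4.77×10^-3 m) = 6.101×10^6 V/(m·s).
I_d = ε₀ A (dE/dt) = (8.85×10^-12)(0.0165)(6.101×10^6) = 8.91×10^-7 A.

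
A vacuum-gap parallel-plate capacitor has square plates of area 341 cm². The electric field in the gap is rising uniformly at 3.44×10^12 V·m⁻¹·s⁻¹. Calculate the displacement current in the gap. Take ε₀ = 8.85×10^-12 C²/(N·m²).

1.04 A

I_d = ε₀ A (dE/dt) = (8.85×10^-12)(0.0341 m²)(3.44×10^12) = 1.04 A.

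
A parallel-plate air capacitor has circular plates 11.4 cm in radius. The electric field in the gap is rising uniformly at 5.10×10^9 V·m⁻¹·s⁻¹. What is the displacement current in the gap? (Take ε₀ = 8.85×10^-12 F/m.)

1.84×10^-3 A

With a uniform field, Φ_E = EA, so I_d = ε₀ A dE/dt = 1.84×10^-3 A.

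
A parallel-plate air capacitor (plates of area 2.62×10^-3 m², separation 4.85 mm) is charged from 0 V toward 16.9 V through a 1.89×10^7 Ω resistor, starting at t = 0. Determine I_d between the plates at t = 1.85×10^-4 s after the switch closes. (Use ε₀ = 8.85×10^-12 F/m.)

C = ε₀A/d = (8.85×10^-12)(2.62×10^-3)/(4.85×10^-3) = 4.781×10^-12 F, so τ = RC = 9.036×10^-5 s.
The conduction current is I(t) = (V₀/R) e^(−t/τ), and the displacement current between the plates equals it.
t/τ = 2.047; I_d = (16.9/1.89×10^7) · e^(−2.047) = (8.942×10^-7)(0.1291) = 1.15×10^-7 A.

1.15×10^-7 A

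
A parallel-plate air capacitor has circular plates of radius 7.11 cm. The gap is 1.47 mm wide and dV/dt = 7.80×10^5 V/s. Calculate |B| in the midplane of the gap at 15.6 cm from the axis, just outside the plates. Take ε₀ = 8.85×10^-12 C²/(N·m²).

dE/dt = (dV/dt)/d = 5.306×10^8 V/(m·s); I_d = ε₀(πR²)(dE/dt) = (8.85×10^-12)(0.01588)(5.306×10^8) = 7.457×10^-5 A.
Outside the plates the loop encloses all of I_d, so B·2πr = μ₀ I_d and B = 9.56×10^-11 T.

9.56×10^-11 T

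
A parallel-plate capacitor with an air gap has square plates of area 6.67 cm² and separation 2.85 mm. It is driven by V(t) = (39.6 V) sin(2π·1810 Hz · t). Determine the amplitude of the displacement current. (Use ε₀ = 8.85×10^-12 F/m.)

9.33×10^-7 A

(dE/dt)_max = V₀ω/d = 1.580×10^8 V/(m·s); ω = 2πf = 1.137×10^4 rad/s.
I_d,max = ε₀ A (dE/dt)_max = (8.85×10^-12)(6.67×10^-4)(1.580×10^8) = 9.33×10^-7 A.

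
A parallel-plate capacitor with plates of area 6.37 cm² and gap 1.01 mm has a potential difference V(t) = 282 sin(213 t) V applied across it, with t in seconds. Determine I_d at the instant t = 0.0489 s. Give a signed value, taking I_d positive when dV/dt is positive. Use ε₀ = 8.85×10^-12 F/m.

C = ε₀A/d = (8.85×10^-12)(6.37×10^-4)/(1.01×10^-3) = 5.582×10^-12 F. dV/dt = V₀ω·cos(ωt); at ωt = 10.4157 rad this factor is -0.5479.
I_d = C dV/dt = (5.582×10^-12)(282)(213)(-0.5479) = -1.84×10^-7 A.

-1.84×10^-7 A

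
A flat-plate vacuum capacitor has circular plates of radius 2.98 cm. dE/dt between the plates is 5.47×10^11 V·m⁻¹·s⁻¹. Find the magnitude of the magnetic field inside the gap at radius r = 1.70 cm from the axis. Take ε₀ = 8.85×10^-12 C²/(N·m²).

5.17×10^-8 T

I_d = ε₀ dΦ_E/dt = ε₀ πR² (dE/dt) = (8.85×10^-12)(2.790×10^-3)(5.47×10^11) = 0.01351 A through the full plate area.
For r < R the Ampère–Maxwell law gives B(2πr) = μ₀ I_d (r²/R²), so B = μ₀ I_d r/(2πR²) = (4π×10^-7)(0.01351)(0.0170)/(2π·0.0298²) = 5.17×10^-8 T.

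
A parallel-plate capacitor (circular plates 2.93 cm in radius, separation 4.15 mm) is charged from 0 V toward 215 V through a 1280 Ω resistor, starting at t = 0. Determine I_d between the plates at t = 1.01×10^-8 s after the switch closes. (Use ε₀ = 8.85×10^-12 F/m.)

C = ε₀A/d = (8.85×10^-12)(2.697×10^-3)/(4.15×10^-3) = 5.751×10^-12 F, so τ = RC = 7.361×10^-9 s.
The conduction current is I(t) = (V₀/R) e^(−t/τ), and the displacement current between the plates equals it.
t/τ = 1.372; I_d = (215/1280) · e^(−1.372) = (0.1680)(0.2536) = 0.0426 A.

0.0426 A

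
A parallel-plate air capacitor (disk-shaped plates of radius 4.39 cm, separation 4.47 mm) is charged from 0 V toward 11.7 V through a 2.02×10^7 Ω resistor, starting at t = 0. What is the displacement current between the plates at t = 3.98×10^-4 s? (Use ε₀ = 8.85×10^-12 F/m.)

With C = ε₀A/d = (8.85×10^-12)(6.055×10^-3)/(4.47×10^-3) = 1.199×10^-11 F, the time constant is τ = RC = 2.422×10^-4 s, so t/τ = 1.643 and e^(−t/τ) = 0.1934.
I_d = I_cond = (V₀/R) e^(−t/τ) = (5.792×10^-7)(0.1934) = 1.12×10^-7 A.

1.12×10^-7 A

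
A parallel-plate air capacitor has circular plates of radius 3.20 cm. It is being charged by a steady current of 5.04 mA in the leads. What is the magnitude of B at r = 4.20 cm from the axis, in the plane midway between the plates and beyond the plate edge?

2.40×10^-8 T

By continuity the displacement current in the gap matches the conduction current: I_d = 5.04×10^-3 A.
For r ≥ R the full I_d is enclosed: B = μ₀ I_d/(2πr) = (4π×10^-7)(5.04×10^-3)/(2π·0.0420) = 2.40×10^-8 T.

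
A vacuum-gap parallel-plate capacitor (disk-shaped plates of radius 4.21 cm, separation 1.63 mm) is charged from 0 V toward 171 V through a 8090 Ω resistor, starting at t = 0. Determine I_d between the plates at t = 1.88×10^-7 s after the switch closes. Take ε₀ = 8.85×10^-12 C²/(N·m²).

With C = ε₀A/d = (8.85×10^-12)(5.568×10^-3)/(1.63×10^-3) = 3.023×10^-11 F, the time constant is τ = RC = 2.446×10^-7 s, so t/τ = 0.7686 and e^(−t/τ) = 0.4637.
I_d = I_cond = (V₀/R) e^(−t/τ) = (0.02114)(0.4637) = 9.80×10^-3 A.

9.80×10^-3 A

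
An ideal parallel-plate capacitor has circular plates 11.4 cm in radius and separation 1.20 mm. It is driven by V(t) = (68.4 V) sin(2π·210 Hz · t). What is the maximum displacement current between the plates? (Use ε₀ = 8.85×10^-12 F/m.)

2.72×10^-5 A

The displacement current equals the conduction current C dV/dt, which peaks at C V₀ ω.
With C = ε₀A/d = (8.85×10^-12)(0.04083)/(1.20×10^-3) = 3.011×10^-10 F and ω = 2πf = 1319 rad/s, I_d,max = (3.011×10^-10)(68.4)(1319) = 2.72×10^-5 A.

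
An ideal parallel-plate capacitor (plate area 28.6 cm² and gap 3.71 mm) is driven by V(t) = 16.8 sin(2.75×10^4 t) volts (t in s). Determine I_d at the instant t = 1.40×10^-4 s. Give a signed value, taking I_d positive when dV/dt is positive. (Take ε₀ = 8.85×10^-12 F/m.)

dV/dt = (16.8)(2.75×10^4)·cos(3.85) = -3.508×10^5 V/s.
I_d = C dV/dt with C = ε₀A/d = (8.85×10^-12)(2.86×10^-3)/(3.71×10^-3) = 6.822×10^-12 F, so I_d = (6.822×10^-12)(-3.508×10^5) = -2.39×10^-6 A.

-2.39×10^-6 A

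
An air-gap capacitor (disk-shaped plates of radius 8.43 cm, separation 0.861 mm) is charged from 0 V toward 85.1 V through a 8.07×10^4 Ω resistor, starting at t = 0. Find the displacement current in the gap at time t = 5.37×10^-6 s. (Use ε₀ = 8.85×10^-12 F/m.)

7.89×10^-4 A

With C = ε₀A/d = (8.85×10^-12)(0.02233)/(8.61×10^-4) = 2.295×10^-10 F, the time constant is τ = RC = 1.852×10^-5 s, so t/τ = 0.2900 and e^(−t/τ) = 0.7483.
I_d = I_cond = (V₀/R) e^(−t/τ) = (1.055×10^-3)(0.7483) = 7.89×10^-4 A.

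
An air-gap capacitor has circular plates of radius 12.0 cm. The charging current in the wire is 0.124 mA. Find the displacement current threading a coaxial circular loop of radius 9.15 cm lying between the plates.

By continuity the displacement current in the gap matches the conduction current: I_d = 1.24×10^-4 A.
The field is uniform, so I_d,enc = I_d (r/R)² = (1.24×10^-4)(9.15/12.0)² = 7.21×10^-5 A.

7.21×10^-5 A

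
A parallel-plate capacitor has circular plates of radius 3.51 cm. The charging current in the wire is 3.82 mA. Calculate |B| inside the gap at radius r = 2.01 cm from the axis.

1.25×10^-8 T

By continuity the displacement current in the gap matches the conduction current: I_d = 3.82×10^-3 A.
For r < R the Ampère–Maxwell law gives B(2πr) = μ₀ I_d (r²/R²), so B = μ₀ I_d r/(2πR²) = (4π×10^-7)(3.82×10^-3)(0.0201)/(2π·0.0351²) = 1.25×10^-8 T.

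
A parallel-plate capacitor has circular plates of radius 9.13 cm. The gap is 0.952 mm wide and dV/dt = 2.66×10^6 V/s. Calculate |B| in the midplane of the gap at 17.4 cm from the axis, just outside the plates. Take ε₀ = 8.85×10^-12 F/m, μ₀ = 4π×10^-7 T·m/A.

7.44×10^-10 T

dE/dt = (dV/dt)/d = 2.794×10^9 V/(m·s); I_d = ε₀(πR²)(dE/dt) = (8.85×10^-12)(0.02619)(2.794×10^9) = 6.476×10^-4 A.
Outside the plates the loop encloses all of I_d, so B·2πr = μ₀ I_d and B = 7.44×10^-10 T.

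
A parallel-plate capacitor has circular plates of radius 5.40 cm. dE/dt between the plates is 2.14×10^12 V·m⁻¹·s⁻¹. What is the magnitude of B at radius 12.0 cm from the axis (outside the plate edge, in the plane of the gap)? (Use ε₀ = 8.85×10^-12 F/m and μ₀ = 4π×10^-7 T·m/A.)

2.89×10^-7 T

I_d = ε₀ dΦ_E/dt = ε₀ πR² (dE/dt) = (8.85×10^-12)(9.161×10^-3)(2.14×10^12) = 0.1735 A through the full plate area.
With r > R the enclosed displacement current is the full I_d; B = μ₀ I_d / (2πr) = 2.89×10^-7 T.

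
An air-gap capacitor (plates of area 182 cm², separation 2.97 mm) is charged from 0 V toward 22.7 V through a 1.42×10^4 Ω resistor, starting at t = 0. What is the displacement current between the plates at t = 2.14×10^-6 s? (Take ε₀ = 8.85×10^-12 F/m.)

C = ε₀A/d = (8.85×10^-12)(0.0182)/(2.97×10^-3) = 5.423×10^-11 F and τ = RC = 7.701×10^-7 s. I_d in the gap equals the RC charging current.
I_d(t) = (V₀/R) e^(−t/τ) = 1.599×10^-3 · e^(−2.779) = 9.93×10^-5 A.

9.93×10^-5 A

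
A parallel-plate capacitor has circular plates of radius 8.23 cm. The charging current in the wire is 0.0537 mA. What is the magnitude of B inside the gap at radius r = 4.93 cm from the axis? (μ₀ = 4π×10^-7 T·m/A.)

7.82×10^-11 T

No conduction current crosses the gap, so I_d there equals the 5.37×10^-5 A in the leads.
∮B·dl = μ₀ I_d,enc with I_d,enc = I_d r²/R² = 1.927×10^-5 A; so B = μ₀ I_d,enc/(2πr) = 7.82×10^-11 T.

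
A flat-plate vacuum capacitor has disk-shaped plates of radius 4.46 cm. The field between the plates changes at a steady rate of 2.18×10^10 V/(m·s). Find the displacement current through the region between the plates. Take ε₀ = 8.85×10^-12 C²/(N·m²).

1.21×10^-3 A

I_d = ε₀ A (dE/dt) = (8.85×10^-12)(6.249×10^-3 m²)(2.18×10^10) = 1.21×10^-3 A.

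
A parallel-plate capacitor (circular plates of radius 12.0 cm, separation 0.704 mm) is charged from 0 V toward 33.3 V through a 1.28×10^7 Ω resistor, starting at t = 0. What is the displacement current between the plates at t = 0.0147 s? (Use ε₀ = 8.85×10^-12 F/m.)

With C = ε₀A/d = (8.85×10^-12)(0.04524)/(7.04×10^-4) = 5.687×10^-10 F, the time constant is τ = RC = 7.279×10^-3 s, so t/τ = 2.020 and e^(−t/τ) = 0.1327.
I_d = I_cond = (V₀/R) e^(−t/τ) = (2.602×10^-6)(0.1327) = 3.45×10^-7 A.

3.45×10^-7 A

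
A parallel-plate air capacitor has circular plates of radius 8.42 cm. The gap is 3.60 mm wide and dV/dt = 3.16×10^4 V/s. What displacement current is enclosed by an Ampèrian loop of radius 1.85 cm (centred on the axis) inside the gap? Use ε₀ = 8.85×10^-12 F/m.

8.35×10^-8 A

dE/dt = (dV/dt)/d = 8.778×10^6 V/(m·s); I_d = ε₀(πR²)(dE/dt) = (8.85×10^-12)(0.02227)(8.778×10^6) = 1.730×10^-6 A.
Through an area πr² the displacement current is I_d·(πr²/πR²) = I_d (r/R)² = 8.35×10^-8 A.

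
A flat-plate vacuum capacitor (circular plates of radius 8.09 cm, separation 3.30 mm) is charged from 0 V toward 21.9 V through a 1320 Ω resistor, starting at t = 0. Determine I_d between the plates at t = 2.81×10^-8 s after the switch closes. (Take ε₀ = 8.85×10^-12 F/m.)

C = ε₀A/d = (8.85×10^-12)(0.02056)/(3.30×10^-3) = 5.514×10^-11 F and τ = RC = 7.278×10^-8 s. I_d in the gap equals the RC charging current.
I_d(t) = (V₀/R) e^(−t/τ) = 0.01659 · e^(−0.3861) = 0.0113 A.

0.0113 A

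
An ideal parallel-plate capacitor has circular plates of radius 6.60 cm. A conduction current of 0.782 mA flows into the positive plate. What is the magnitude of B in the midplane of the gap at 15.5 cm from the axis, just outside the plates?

No conduction current crosses the gap, so I_d there equals the 7.82×10^-4 A in the leads.
For r ≥ R the full I_d is enclosed: B = μ₀ I_d/(2πr) = (4π×10^-7)(7.82×10^-4)/(2π·0.155) = 1.01×10^-9 T.

1.01×10^-9 T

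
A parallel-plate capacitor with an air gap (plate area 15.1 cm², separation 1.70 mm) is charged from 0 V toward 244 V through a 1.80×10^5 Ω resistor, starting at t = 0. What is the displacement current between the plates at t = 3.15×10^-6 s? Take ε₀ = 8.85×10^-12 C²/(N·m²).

C = ε₀A/d = (8.85×10^-12)(1.51×10^-3)/(1.70×10^-3) = 7.861×10^-12 F and τ = RC = 1.415×10^-6 s. I_d in the gap equals the RC charging current.
I_d(t) = (V₀/R) e^(−t/τ) = 1.356×10^-3 · e^(−2.226) = 1.46×10^-4 A.

1.46×10^-4 A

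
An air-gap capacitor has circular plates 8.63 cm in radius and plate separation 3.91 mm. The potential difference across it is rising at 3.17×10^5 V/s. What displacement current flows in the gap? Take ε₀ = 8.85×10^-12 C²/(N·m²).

The field between the plates is E = V/d, so dE/dt = (3.17×10^5)/(3.91×10^-3 m) = 8.107×10^7 V/(m·s).
I_d = ε₀ A (dE/dt) = (8.85×10^-12)(0.02340)(8.107×10^7) = 1.68×10^-5 A.

1.68×10^-5 A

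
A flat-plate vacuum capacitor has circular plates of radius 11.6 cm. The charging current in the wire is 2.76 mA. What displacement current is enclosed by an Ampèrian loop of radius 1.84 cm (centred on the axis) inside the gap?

Between the plates the displacement current equals the wire current: I_d = 2.76 mA = 2.76×10^-3 A.
Through an area πr² the displacement current is I_d·(πr²/πR²) = I_d (r/R)² = 6.94×10^-5 A.

6.94×10^-5 A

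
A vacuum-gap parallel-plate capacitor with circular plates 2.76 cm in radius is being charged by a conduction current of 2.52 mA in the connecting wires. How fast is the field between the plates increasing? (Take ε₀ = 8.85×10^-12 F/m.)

1.19×10^11 V/(m·s)

By continuity, I_d in the gap equals the 2.52 mA flowing in the wire.
Inverting I_d = ε₀ A dE/dt gives dE/dt = 2.52×10^-3 / (8.85×10^-12 · 2.393×10^-3) = 1.19×10^11 V/(m·s).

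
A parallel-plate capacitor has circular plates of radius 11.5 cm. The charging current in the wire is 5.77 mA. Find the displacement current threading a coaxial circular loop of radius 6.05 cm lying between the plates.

By continuity the displacement current in the gap matches the conduction current: I_d = 5.77×10^-3 A.
The field is uniform, so I_d,enc = I_d (r/R)² = (5.77×10^-3)(6.05/11.5)² = 1.60×10^-3 A.

1.60×10^-3 A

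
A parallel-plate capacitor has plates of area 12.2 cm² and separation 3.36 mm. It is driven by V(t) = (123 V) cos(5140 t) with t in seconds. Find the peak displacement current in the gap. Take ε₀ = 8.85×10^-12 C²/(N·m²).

2.03×10^-6 A

The displacement current equals the conduction current C dV/dt, which peaks at C V₀ ω.
With C = ε₀A/d = (8.85×10^-12)(1.22×10^-3)/(3.36×10^-3) = 3.213×10^-12 F and ω = 5140 rad/s, I_d,max = (3.213×10^-12)(123)(5140) = 2.03×10^-6 A.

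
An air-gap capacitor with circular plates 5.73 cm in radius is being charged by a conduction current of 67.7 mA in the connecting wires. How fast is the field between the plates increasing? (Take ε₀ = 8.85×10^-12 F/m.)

7.42×10^11 V/(m·s)

By continuity, I_d in the gap equals the 67.7 mA flowing in the wire.
Then dE/dt = I_d/(ε₀A) = 7.42×10^11 V/(m·s).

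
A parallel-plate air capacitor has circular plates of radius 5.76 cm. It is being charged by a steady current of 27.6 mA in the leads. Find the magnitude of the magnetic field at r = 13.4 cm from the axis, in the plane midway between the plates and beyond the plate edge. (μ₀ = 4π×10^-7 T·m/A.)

4.12×10^-8 T

By continuity the displacement current in the gap matches the conduction current: I_d = 0.0276 A.
Outside the plates the loop encloses all of I_d, so B·2πr = μ₀ I_d and B = 4.12×10^-8 T.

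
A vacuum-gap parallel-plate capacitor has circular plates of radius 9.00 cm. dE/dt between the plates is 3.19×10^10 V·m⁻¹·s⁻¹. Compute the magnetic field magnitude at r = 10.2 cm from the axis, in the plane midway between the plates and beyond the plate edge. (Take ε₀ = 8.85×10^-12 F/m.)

Total displacement current: I_d = ε₀(πR²)(dE/dt) = (8.85×10^-12)(0.02545)(3.19×10^10) = 7.185×10^-3 A.
For r ≥ R the full I_d is enclosed: B = μ₀ I_d/(2πr) = (4π×10^-7)(7.185×10^-3)/(2π·0.102) = 1.41×10^-8 T.

1.41×10^-8 T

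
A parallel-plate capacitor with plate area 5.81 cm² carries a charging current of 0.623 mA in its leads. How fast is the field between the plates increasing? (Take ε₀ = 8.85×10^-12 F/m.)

1.21×10^11 V/(m·s)

Charge continuity gives I_d = I = 6.23×10^-4 A between the plates.
Since I_d = ε₀ A dE/dt, dE/dt = I_d/(ε₀A) = (6.23×10^-4)/((8.85×10^-12)(5.81×10^-4)) = 1.21×10^11 V/(m·s).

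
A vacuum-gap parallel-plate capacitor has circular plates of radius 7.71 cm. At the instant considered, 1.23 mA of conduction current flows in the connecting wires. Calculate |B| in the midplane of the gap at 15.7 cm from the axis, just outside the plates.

1.57×10^-9 T

By continuity the displacement current in the gap matches the conduction current: I_d = 1.23×10^-3 A.
With r > R the enclosed displacement current is the full I_d; B = μ₀ I_d / (2πr) = 1.57×10^-9 T.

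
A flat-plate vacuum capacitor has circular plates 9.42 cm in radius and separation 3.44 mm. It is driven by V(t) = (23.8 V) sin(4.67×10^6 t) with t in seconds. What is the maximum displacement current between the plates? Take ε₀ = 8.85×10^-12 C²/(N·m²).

7.97×10^-3 A

The displacement current equals the conduction current C dV/dt, which peaks at C V₀ ω.
With C = ε₀A/d = (8.85×10^-12)(0.02788)/(3.44×10^-3) = 7.173×10^-11 F and ω = 4.67×10^6 rad/s, I_d,max = (7.173×10^-11)(23.8)(4.67×10^6) = 7.97×10^-3 A.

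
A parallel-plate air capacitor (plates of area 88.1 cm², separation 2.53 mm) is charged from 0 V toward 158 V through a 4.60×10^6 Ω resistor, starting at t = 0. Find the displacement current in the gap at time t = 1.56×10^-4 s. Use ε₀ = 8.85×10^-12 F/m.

1.14×10^-5 A

C = ε₀A/d = (8.85×10^-12)(8.81×10^-3)/(2.53×10^-3) = 3.082×10^-11 F and τ = RC = 1.418×10^-4 s. I_d in the gap equals the RC charging current.
I_d(t) = (V₀/R) e^(−t/τ) = 3.435×10^-5 · e^(−1.100) = 1.14×10^-5 A.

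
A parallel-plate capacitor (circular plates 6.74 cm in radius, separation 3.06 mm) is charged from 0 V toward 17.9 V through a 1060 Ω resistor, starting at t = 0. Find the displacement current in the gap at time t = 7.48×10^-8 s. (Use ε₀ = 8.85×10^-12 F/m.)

3.06×10^-3 A

C = ε₀A/d = (8.85×10^-12)(0.01427)/(3.06×10^-3) = 4.127×10^-11 F, so τ = RC = 4.375×10^-8 s.
The conduction current is I(t) = (V₀/R) e^(−t/τ), and the displacement current between the plates equals it.
t/τ = 1.710; I_d = (17.9/1060) · e^(−1.710) = (0.01689)(0.1809) = 3.06×10^-3 A.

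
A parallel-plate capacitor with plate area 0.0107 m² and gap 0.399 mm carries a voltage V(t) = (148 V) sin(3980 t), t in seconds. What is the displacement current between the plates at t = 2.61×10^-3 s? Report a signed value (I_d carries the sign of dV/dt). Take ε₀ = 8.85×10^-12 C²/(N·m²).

-7.98×10^-5 A

C = ε₀A/d = (8.85×10^-12)(0.0107)/(3.99×10^-4) = 2.373×10^-10 F. dV/dt = V₀ω·cos(ωt); at ωt = 10.3878 rad this factor is -0.5710.
I_d = C dV/dt = (2.373×10^-10)(148)(3980)(-0.5710) = -7.98×10^-5 A.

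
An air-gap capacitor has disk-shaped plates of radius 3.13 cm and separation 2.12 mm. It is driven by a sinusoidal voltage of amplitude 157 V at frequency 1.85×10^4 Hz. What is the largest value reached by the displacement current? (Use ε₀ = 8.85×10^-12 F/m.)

2.34×10^-4 A

The displacement current equals the conduction current C dV/dt, which peaks at C V₀ ω.
With C = ε₀A/d = (8.85×10^-12)(3.078×10^-3)/(2.12×10^-3) = 1.285×10^-11 F and ω = 2πf = 1.162×10^5 rad/s, I_d,max = (1.285×10^-11)(157)(1.162×10^5) = 2.34×10^-4 A.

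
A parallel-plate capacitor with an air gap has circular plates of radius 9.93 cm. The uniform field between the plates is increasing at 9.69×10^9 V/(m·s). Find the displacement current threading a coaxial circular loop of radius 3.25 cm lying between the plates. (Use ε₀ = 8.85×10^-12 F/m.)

2.85×10^-4 A

I_d = ε₀ dΦ_E/dt = ε₀ πR² (dE/dt) = (8.85×10^-12)(0.03098)(9.69×10^9) = 2.657×10^-3 A through the full plate area.
Since J_d is uniform, the enclosed fraction is (r/R)² = 0.1071, giving I_d,enc = 2.85×10^-4 A.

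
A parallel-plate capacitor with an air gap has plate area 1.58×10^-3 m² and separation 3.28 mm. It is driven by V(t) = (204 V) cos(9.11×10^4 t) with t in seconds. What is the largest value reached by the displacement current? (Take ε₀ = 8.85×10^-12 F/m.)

C = ε₀A/d = (8.85×10^-12)(1.58×10^-3)/(3.28×10^-3) = 4.263×10^-12 F; ω = 9.11×10^4 rad/s.
I_d = C dV/dt, so |I_d|_max = C V₀ ω = (4.263×10^-12)(204)(9.11×10^4) = 7.92×10^-5 A.

7.92×10^-5 A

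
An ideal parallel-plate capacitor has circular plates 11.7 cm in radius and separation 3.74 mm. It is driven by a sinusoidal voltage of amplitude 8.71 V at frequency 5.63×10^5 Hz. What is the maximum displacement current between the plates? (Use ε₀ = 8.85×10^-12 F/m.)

The displacement current equals the conduction current C dV/dt, which peaks at C V₀ ω.
With C = ε₀A/d = (8.85×10^-12)(0.04301)/(3.74×10^-3) = 1.018×10^-10 F and ω = 2πf = 3.537×10^6 rad/s, I_d,max = (1.018×10^-10)(8.71)(3.537×10^6) = 3.14×10^-3 A.

3.14×10^-3 A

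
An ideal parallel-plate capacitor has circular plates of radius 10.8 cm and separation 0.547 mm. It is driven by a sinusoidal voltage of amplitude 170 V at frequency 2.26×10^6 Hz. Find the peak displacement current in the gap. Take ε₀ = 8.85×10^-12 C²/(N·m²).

(dE/dt)_max = V₀ω/d = 4.413×10^12 V/(m·s); ω = 2πf = 1.420×10^7 rad/s.
I_d,max = ε₀ A (dE/dt)_max = (8.85×10^-12)(0.03664)(4.413×10^12) = 1.43 A.

1.43 A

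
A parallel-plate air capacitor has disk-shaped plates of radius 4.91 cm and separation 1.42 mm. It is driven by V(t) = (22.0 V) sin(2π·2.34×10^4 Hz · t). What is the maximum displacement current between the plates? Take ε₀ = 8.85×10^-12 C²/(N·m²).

(dE/dt)_max = V₀ω/d = 2.277×10^9 V/(m·s); ω = 2πf = 1.470×10^5 rad/s.
I_d,max = ε₀ A (dE/dt)_max = (8.85×10^-12)(7.574×10^-3)(2.277×10^9) = 1.53×10^-4 A.

1.53×10^-4 A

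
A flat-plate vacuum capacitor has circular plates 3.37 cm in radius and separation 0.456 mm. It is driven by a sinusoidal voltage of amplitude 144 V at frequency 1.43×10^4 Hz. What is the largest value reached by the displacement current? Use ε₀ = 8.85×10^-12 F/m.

(dE/dt)_max = V₀ω/d = 2.837×10^10 V/(m·s); ω = 2πf = 8.985×10^4 rad/s.
I_d,max = ε₀ A (dE/dt)_max = (8.85×10^-12)(3.568×10^-3)(2.837×10^10) = 8.96×10^-4 A.

8.96×10^-4 A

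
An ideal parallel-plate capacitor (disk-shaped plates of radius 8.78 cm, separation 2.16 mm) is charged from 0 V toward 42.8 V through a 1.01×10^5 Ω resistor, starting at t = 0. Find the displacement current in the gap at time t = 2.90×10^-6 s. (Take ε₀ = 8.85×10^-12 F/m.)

3.17×10^-4 A

C = ε₀A/d = (8.85×10^-12)(0.02422)/(2.16×10^-3) = 9.923×10^-11 F and τ = RC = 1.002×10^-5 s. I_d in the gap equals the RC charging current.
I_d(t) = (V₀/R) e^(−t/τ) = 4.238×10^-4 · e^(−0.2894) = 3.17×10^-4 A.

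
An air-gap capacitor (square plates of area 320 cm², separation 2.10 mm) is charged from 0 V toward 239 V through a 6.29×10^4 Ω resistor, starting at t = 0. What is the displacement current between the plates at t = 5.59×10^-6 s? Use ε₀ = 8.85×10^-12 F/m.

1.97×10^-3 A

C = ε₀A/d = (8.85×10^-12)(0.0320)/(2.10×10^-3) = 1.349×10^-10 F and τ = RC = 8.485×10^-6 s. I_d in the gap equals the RC charging current.
I_d(t) = (V₀/R) e^(−t/τ) = 3.800×10^-3 · e^(−0.6588) = 1.97×10^-3 A.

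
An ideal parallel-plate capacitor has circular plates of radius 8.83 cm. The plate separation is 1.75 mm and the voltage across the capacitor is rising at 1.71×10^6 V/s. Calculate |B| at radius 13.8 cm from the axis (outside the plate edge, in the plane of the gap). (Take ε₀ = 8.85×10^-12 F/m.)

3.07×10^-10 T

I_d = C dV/dt with C = ε₀πR²/d = 1.238×10^-10 F, so I_d = (1.238×10^-10)(1.71×10^6) = 2.117×10^-4 A.
Outside the plates the loop encloses all of I_d, so B·2πr = μ₀ I_d and B = 3.07×10^-10 T.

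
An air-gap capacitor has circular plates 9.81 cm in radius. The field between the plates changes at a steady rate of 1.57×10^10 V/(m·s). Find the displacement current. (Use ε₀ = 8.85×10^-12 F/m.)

4.20×10^-3 A

With a uniform field, Φ_E = EA, so I_d = ε₀ A dE/dt = 4.20×10^-3 A.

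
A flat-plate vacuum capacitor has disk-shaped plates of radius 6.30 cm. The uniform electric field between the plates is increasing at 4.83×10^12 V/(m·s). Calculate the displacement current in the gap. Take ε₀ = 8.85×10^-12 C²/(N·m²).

I_d = ε₀ A (dE/dt) = (8.85×10^-12)(0.01247 m²)(4.83×10^12) = 0.533 A.

0.533 A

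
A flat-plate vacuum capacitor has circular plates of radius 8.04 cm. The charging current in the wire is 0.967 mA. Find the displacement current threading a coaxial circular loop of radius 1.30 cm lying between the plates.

Between the plates the displacement current equals the wire current: I_d = 0.967 mA = 9.67×10^-4 A.
Since J_d is uniform, the enclosed fraction is (r/R)² = 0.02614, giving I_d,enc = 2.53×10^-5 A.

2.53×10^-5 A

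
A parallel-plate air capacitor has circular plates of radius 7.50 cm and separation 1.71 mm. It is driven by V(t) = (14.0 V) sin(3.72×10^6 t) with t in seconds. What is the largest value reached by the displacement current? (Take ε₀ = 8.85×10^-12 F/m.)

(dE/dt)_max = V₀ω/d = 3.046×10^10 V/(m·s); ω = 3.72×10^6 rad/s.
I_d,max = ε₀ A (dE/dt)_max = (8.85×10^-12)(0.01767)(3.046×10^10) = 4.76×10^-3 A.

4.76×10^-3 A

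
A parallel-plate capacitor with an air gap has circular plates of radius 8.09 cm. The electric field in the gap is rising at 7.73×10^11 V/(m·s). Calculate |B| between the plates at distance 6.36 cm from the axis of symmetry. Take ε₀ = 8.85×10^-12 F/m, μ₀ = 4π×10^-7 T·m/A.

I_d = ε₀ dΦ_E/dt = ε₀ πR² (dE/dt) = (8.85×10^-12)(0.02056)(7.73×10^11) = 0.1407 A through the full plate area.
For r < R the Ampère–Maxwell law gives B(2πr) = μ₀ I_d (r²/R²), so B = μ₀ I_d r/(2πR²) = (4π×10^-7)(0.1407)(0.0636)/(2π·0.0809²) = 2.73×10^-7 T.

2.73×10^-7 T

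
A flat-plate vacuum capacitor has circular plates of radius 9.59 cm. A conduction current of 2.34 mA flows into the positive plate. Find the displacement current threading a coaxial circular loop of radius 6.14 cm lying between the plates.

9.59×10^-4 A

Between the plates the displacement current equals the wire current: I_d = 2.34 mA = 2.34×10^-3 A.
The field is uniform, so I_d,enc = I_d (r/R)² = (2.34×10^-3)(6.14/9.59)² = 9.59×10^-4 A.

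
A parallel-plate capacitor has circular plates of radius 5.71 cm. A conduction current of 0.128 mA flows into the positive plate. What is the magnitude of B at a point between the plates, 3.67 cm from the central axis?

2.88×10^-10 T

By continuity the displacement current in the gap matches the conduction current: I_d = 1.28×10^-4 A.
An Ampèrian loop of radius r encloses a fraction (r/R)² of I_d. Then B·2πr = μ₀ I_d (r/R)², giving B = μ₀ I_d r/(2πR²) = 2.88×10^-10 T.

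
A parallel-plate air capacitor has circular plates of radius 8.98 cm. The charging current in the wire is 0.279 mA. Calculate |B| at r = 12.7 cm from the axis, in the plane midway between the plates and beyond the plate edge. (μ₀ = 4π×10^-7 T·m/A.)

By continuity the displacement current in the gap matches the conduction current: I_d = 2.79×10^-4 A.
Outside the plates the loop encloses all of I_d, so B·2πr = μ₀ I_d and B = 4.39×10^-10 T.

4.39×10^-10 T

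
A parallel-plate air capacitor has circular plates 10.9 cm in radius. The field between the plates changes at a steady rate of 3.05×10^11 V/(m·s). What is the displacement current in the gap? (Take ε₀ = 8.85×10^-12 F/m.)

The displacement current is ε₀ times dΦ_E/dt = ε₀ A dE/dt = (8.85×10^-12)(0.03733)(3.05×10^11) = 0.101 A.

0.101 A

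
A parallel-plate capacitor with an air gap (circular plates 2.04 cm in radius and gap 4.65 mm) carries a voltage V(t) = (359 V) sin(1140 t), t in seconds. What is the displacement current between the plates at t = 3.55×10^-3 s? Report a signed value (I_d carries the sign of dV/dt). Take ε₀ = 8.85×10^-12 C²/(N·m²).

-6.29×10^-7 A

dV/dt = (359)(1140)·cos(4.047) = -2.527×10^5 V/s.
I_d = C dV/dt with C = ε₀A/d = (8.85×10^-12)(1.307×10^-3)/(4.65×10^-3) = 2.488×10^-12 F, so I_d = (2.488×10^-12)(-2.527×10^5) = -6.29×10^-7 A.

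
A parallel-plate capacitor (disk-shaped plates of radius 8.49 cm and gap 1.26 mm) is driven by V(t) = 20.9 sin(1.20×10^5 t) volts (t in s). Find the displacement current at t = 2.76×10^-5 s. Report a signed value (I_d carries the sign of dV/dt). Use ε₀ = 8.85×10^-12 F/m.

-3.93×10^-4 A

C = ε₀A/d = (8.85×10^-12)(0.02264)/(1.26×10^-3) = 1.590×10^-10 F. dV/dt = V₀ω·cos(ωt); at ωt = 3.312 rad this factor is -0.9855.
I_d = C dV/dt = (1.590×10^-10)(20.9)(1.20×10^5)(-0.9855) = -3.93×10^-4 A.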